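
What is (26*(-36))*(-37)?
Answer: 34632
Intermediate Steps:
(26*(-36))*(-37) = -936*(-37) = 34632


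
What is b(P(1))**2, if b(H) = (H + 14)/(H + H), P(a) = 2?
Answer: 16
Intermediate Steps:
b(H) = (14 + H)/(2*H) (b(H) = (14 + H)/((2*H)) = (14 + H)*(1/(2*H)) = (14 + H)/(2*H))
b(P(1))**2 = ((1/2)*(14 + 2)/2)**2 = ((1/2)*(1/2)*16)**2 = 4**2 = 16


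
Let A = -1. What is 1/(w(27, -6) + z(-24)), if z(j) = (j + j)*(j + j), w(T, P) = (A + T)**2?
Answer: 1/2980 ≈ 0.00033557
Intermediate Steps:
w(T, P) = (-1 + T)**2
z(j) = 4*j**2 (z(j) = (2*j)*(2*j) = 4*j**2)
1/(w(27, -6) + z(-24)) = 1/((-1 + 27)**2 + 4*(-24)**2) = 1/(26**2 + 4*576) = 1/(676 + 2304) = 1/2980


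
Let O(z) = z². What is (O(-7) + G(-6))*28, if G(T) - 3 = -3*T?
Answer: 1960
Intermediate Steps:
G(T) = 3 - 3*T
(O(-7) + G(-6))*28 = ((-7)² + (3 - 3*(-6)))*28 = (49 + (3 + 18))*28 = (49 + 21)*28 = 70*28 = 1960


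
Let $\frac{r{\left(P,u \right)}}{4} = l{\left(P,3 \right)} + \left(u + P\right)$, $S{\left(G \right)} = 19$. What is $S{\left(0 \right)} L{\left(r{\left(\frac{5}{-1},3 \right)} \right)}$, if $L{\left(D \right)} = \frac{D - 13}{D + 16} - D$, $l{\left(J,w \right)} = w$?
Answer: $- \frac{1691}{20} \approx -84.55$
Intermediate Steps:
$r{\left(P,u \right)} = 12 + 4 P + 4 u$ ($r{\left(P,u \right)} = 4 \left(3 + \left(u + P\right)\right) = 4 \left(3 + \left(P + u\right)\right) = 4 \left(3 + P + u\right) = 12 + 4 P + 4 u$)
$L{\left(D \right)} = - D + \frac{-13 + D}{16 + D}$ ($L{\left(D \right)} = \frac{-13 + D}{16 + D} - D = - D + \frac{-13 + D}{16 + D}$)
$S{\left(0 \right)} L{\left(r{\left(\frac{5}{-1},3 \right)} \right)} = 19 \frac{-13 - \left(12 + 4 \frac{5}{-1} + 4 \cdot 3\right)^{2} - 15 \left(12 + 4 \frac{5}{-1} + 4 \cdot 3\right)}{16 + \left(12 + 4 \frac{5}{-1} + 4 \cdot 3\right)} = 19 \frac{-13 - \left(12 + 4 \cdot 5 \left(-1\right) + 12\right)^{2} - 15 \left(12 + 4 \cdot 5 \left(-1\right) + 12\right)}{16 + \left(12 + 4 \cdot 5 \left(-1\right) + 12\right)} = 19 \frac{-13 - \left(12 + 4 \left(-5\right) + 12\right)^{2} - 15 \left(12 + 4 \left(-5\right) + 12\right)}{16 + \left(12 + 4 \left(-5\right) + 12\right)} = 19 \frac{-13 - \left(12 - 20 + 12\right)^{2} - 15 \left(12 - 20 + 12\right)}{16 + \left(12 - 20 + 12\right)} = 19 \frac{-13 - 4^{2} - 60}{16 + 4} = 19 \frac{-13 - 16 - 60}{20} = 19 \cdot \frac{1}{20} \left(-89\right) = 19 \left(- \frac{89}{20}\right) = - \frac{1691}{20}$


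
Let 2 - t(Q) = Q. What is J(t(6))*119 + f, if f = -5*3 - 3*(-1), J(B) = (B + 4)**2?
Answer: -12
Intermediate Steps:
t(Q) = 2 - Q
J(B) = (4 + B)**2
f = -12 (f = -15 + 3 = -12)
J(t(6))*119 + f = (4 + (2 - 1*6))**2*119 - 12 = (4 + (2 - 6))**2*119 - 12 = (4 - 4)**2*119 - 12 = 0**2*119 - 12 = 0*119 - 12 = 0 - 12 = -12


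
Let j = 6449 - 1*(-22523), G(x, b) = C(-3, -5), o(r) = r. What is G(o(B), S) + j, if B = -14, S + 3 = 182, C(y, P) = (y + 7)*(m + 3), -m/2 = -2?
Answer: 29000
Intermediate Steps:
m = 4 (m = -2*(-2) = 4)
C(y, P) = 49 + 7*y (C(y, P) = (y + 7)*(4 + 3) = (7 + y)*7 = 49 + 7*y)
S = 179 (S = -3 + 182 = 179)
G(x, b) = 28 (G(x, b) = 49 + 7*(-3) = 49 - 21 = 28)
j = 28972 (j = 6449 + 22523 = 28972)
G(o(B), S) + j = 28 + 28972 = 29000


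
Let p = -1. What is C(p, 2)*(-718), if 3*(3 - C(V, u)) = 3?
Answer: -1436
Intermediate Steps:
C(V, u) = 2 (C(V, u) = 3 - 1/3*3 = 3 - 1 = 2)
C(p, 2)*(-718) = 2*(-718) = -1436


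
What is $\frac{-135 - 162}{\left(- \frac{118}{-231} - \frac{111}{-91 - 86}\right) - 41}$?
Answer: $\frac{4047813}{543280} \approx 7.4507$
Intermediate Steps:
$\frac{-135 - 162}{\left(- \frac{118}{-231} - \frac{111}{-91 - 86}\right) - 41} = - \frac{297}{\left(\left(-118\right) \left(- \frac{1}{231}\right) - \frac{111}{-91 - 86}\right) - 41} = - \frac{297}{\left(\frac{118}{231} - \frac{111}{-177}\right) - 41} = - \frac{297}{\left(\frac{118}{231} - - \frac{37}{59}\right) - 41} = - \frac{297}{\left(\frac{118}{231} + \frac{37}{59}\right) - 41} = - \frac{297}{\frac{15509}{13629} - 41} = - \frac{297}{- \frac{543280}{13629}} = \left(-297\right) \left(- \frac{13629}{543280}\right) = \frac{4047813}{543280}$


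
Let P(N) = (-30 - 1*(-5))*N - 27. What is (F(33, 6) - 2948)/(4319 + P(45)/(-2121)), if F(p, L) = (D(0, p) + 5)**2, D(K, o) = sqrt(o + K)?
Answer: -2043230/3053917 + 7070*sqrt(33)/3053917 ≈ -0.65575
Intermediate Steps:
P(N) = -27 - 25*N (P(N) = (-30 + 5)*N - 27 = -25*N - 27 = -27 - 25*N)
D(K, o) = sqrt(K + o)
F(p, L) = (5 + sqrt(p))**2 (F(p, L) = (sqrt(0 + p) + 5)**2 = (sqrt(p) + 5)**2 = (5 + sqrt(p))**2)
(F(33, 6) - 2948)/(4319 + P(45)/(-2121)) = ((5 + sqrt(33))**2 - 2948)/(4319 + (-27 - 25*45)/(-2121)) = (-2948 + (5 + sqrt(33))**2)/(4319 + (-27 - 1125)*(-1/2121)) = (-2948 + (5 + sqrt(33))**2)/(4319 - 1152*(-1/2121)) = (-2948 + (5 + sqrt(33))**2)/(4319 + 384/707) = (-2948 + (5 + sqrt(33))**2)/(3053917/707) = (-2948 + (5 + sqrt(33))**2)*(707/3053917) = -2084236/3053917 + 707*(5 + sqrt(33))**2/3053917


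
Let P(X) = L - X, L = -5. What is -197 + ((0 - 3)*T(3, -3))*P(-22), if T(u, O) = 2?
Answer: -299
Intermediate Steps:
P(X) = -5 - X
-197 + ((0 - 3)*T(3, -3))*P(-22) = -197 + ((0 - 3)*2)*(-5 - 1*(-22)) = -197 + (-3*2)*(-5 + 22) = -197 - 6*17 = -197 - 102 = -299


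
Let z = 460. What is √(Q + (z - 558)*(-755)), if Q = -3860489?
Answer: I*√3786499 ≈ 1945.9*I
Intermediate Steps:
√(Q + (z - 558)*(-755)) = √(-3860489 + (460 - 558)*(-755)) = √(-3860489 - 98*(-755)) = √(-3860489 + 73990) = √(-3786499) = I*√3786499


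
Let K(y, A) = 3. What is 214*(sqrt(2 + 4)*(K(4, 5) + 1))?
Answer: 856*sqrt(6) ≈ 2096.8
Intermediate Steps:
214*(sqrt(2 + 4)*(K(4, 5) + 1)) = 214*(sqrt(2 + 4)*(3 + 1)) = 214*(sqrt(6)*4) = 214*(4*sqrt(6)) = 856*sqrt(6)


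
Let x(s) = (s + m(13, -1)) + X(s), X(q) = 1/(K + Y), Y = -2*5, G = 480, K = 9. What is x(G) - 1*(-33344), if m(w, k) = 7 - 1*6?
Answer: 33824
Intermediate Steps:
Y = -10
X(q) = -1 (X(q) = 1/(9 - 10) = 1/(-1) = -1)
m(w, k) = 1 (m(w, k) = 7 - 6 = 1)
x(s) = s (x(s) = (s + 1) - 1 = (1 + s) - 1 = s)
x(G) - 1*(-33344) = 480 - 1*(-33344) = 480 + 33344 = 33824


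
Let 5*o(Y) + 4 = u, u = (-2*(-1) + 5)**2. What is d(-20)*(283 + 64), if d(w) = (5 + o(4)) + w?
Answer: -2082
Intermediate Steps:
u = 49 (u = (2 + 5)**2 = 7**2 = 49)
o(Y) = 9 (o(Y) = -4/5 + (1/5)*49 = -4/5 + 49/5 = 9)
d(w) = 14 + w (d(w) = (5 + 9) + w = 14 + w)
d(-20)*(283 + 64) = (14 - 20)*(283 + 64) = -6*347 = -2082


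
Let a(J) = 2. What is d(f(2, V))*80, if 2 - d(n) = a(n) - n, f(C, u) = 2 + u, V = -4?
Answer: -160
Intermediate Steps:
d(n) = n (d(n) = 2 - (2 - n) = 2 + (-2 + n) = n)
d(f(2, V))*80 = (2 - 4)*80 = -2*80 = -160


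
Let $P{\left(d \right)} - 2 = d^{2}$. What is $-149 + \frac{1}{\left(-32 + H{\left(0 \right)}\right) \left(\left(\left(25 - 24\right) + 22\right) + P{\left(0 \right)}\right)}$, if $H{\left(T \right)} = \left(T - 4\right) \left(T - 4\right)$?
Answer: $- \frac{59601}{400} \approx -149.0$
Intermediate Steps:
$P{\left(d \right)} = 2 + d^{2}$
$H{\left(T \right)} = \left(-4 + T\right)^{2}$ ($H{\left(T \right)} = \left(-4 + T\right) \left(-4 + T\right) = \left(-4 + T\right)^{2}$)
$-149 + \frac{1}{\left(-32 + H{\left(0 \right)}\right) \left(\left(\left(25 - 24\right) + 22\right) + P{\left(0 \right)}\right)} = -149 + \frac{1}{\left(-32 + \left(-4 + 0\right)^{2}\right) \left(\left(\left(25 - 24\right) + 22\right) + \left(2 + 0^{2}\right)\right)} = -149 + \frac{1}{\left(-32 + \left(-4\right)^{2}\right) \left(\left(1 + 22\right) + \left(2 + 0\right)\right)} = -149 + \frac{1}{\left(-32 + 16\right) \left(23 + 2\right)} = -149 + \frac{1}{\left(-16\right) 25} = -149 - \frac{1}{400} = - \frac{59601}{400}$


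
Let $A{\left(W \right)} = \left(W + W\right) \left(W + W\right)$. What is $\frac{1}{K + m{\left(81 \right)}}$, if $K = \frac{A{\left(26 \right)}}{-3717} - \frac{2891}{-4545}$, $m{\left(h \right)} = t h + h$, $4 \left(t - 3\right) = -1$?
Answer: $\frac{2502780}{759990709} \approx 0.0032932$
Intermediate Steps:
$t = \frac{11}{4}$ ($t = 3 + \frac{1}{4} \left(-1\right) = 3 - \frac{1}{4} = \frac{11}{4} \approx 2.75$)
$A{\left(W \right)} = 4 W^{2}$ ($A{\left(W \right)} = 2 W 2 W = 4 W^{2}$)
$m{\left(h \right)} = \frac{15 h}{4}$ ($m{\left(h \right)} = \frac{11 h}{4} + h = \frac{15 h}{4}$)
$K = - \frac{57179}{625695}$ ($K = \frac{4 \cdot 26^{2}}{-3717} - \frac{2891}{-4545} = 4 \cdot 676 \left(- \frac{1}{3717}\right) - - \frac{2891}{4545} = 2704 \left(- \frac{1}{3717}\right) + \frac{2891}{4545} = - \frac{2704}{3717} + \frac{2891}{4545} = - \frac{57179}{625695} \approx -0.091385$)
$\frac{1}{K + m{\left(81 \right)}} = \frac{1}{- \frac{57179}{625695} + \frac{15}{4} \cdot 81} = \frac{1}{- \frac{57179}{625695} + \frac{1215}{4}} = \frac{1}{\frac{759990709}{2502780}} = \frac{2502780}{759990709}$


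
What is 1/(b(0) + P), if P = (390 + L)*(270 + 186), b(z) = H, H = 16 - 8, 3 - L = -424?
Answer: 1/372560 ≈ 2.6841e-6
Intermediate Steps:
L = 427 (L = 3 - 1*(-424) = 3 + 424 = 427)
H = 8
b(z) = 8
P = 372552 (P = (390 + 427)*(270 + 186) = 817*456 = 372552)
1/(b(0) + P) = 1/(8 + 372552) = 1/372560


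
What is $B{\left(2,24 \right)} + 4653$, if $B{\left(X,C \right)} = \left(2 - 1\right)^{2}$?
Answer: $4654$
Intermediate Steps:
$B{\left(X,C \right)} = 1$ ($B{\left(X,C \right)} = 1^{2} = 1$)
$B{\left(2,24 \right)} + 4653 = 1 + 4653 = 4654$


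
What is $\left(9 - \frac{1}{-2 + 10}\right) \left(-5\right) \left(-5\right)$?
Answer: $\frac{1775}{8} \approx 221.88$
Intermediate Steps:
$\left(9 - \frac{1}{-2 + 10}\right) \left(-5\right) \left(-5\right) = \left(9 - \frac{1}{8}\right) \left(-5\right) \left(-5\right) = \frac{71}{8} \left(-5\right) \left(-5\right) = \left(- \frac{355}{8}\right) \left(-5\right) = \frac{1775}{8}$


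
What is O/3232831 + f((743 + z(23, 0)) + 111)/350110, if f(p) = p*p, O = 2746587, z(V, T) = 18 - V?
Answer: 14761593687/5075544670 ≈ 2.9084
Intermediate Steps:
f(p) = p²
O/3232831 + f((743 + z(23, 0)) + 111)/350110 = 2746587/3232831 + ((743 + (18 - 1*23)) + 111)²/350110 = 2746587*(1/3232831) + ((743 + (18 - 23)) + 111)²*(1/350110) = 2746587/3232831 + ((743 - 5) + 111)²*(1/350110) = 2746587/3232831 + (738 + 111)²*(1/350110) = 2746587/3232831 + 849²*(1/350110) = 2746587/3232831 + 720801*(1/350110) = 2746587/3232831 + 720801/350110 = 14761593687/5075544670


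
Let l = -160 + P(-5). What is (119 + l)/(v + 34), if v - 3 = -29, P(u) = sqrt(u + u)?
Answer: -41/8 + I*sqrt(10)/8 ≈ -5.125 + 0.39528*I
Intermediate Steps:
P(u) = sqrt(2)*sqrt(u) (P(u) = sqrt(2*u) = sqrt(2)*sqrt(u))
v = -26 (v = 3 - 29 = -26)
l = -160 + I*sqrt(10) (l = -160 + sqrt(2)*sqrt(-5) = -160 + sqrt(2)*(I*sqrt(5)) = -160 + I*sqrt(10) ≈ -160.0 + 3.1623*I)
(119 + l)/(v + 34) = (119 + (-160 + I*sqrt(10)))/(-26 + 34) = (-41 + I*sqrt(10))/8 = -41/8 + I*sqrt(10)/8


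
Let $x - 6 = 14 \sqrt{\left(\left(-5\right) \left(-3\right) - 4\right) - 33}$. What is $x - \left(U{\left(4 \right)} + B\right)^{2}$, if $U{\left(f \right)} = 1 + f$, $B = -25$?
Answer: $-394 + 14 i \sqrt{22} \approx -394.0 + 65.666 i$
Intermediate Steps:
$x = 6 + 14 i \sqrt{22}$ ($x = 6 + 14 \sqrt{\left(\left(-5\right) \left(-3\right) - 4\right) - 33} = 6 + 14 \sqrt{\left(15 - 4\right) - 33} = 6 + 14 \sqrt{11 - 33} = 6 + 14 \sqrt{-22} = 6 + 14 i \sqrt{22} \approx 6.0 + 65.666 i$)
$x - \left(U{\left(4 \right)} + B\right)^{2} = \left(6 + 14 i \sqrt{22}\right) - \left(\left(1 + 4\right) - 25\right)^{2} = \left(6 + 14 i \sqrt{22}\right) - \left(5 - 25\right)^{2} = \left(6 + 14 i \sqrt{22}\right) - \left(-20\right)^{2} = \left(6 + 14 i \sqrt{22}\right) - 400 = -394 + 14 i \sqrt{22}$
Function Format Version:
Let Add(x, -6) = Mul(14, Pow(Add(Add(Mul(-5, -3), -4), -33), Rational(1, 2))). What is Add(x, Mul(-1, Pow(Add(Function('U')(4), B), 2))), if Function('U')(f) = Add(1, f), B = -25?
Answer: Add(-394, Mul(14, I, Pow(22, Rational(1, 2)))) ≈ Add(-394.00, Mul(65.666, I))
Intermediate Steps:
x = Add(6, Mul(14, I, Pow(22, Rational(1, 2)))) (x = Add(6, Mul(14, Pow(Add(Add(Mul(-5, -3), -4), -33), Rational(1, 2)))) = Add(6, Mul(14, Pow(Add(Add(15, -4), -33), Rational(1, 2)))) = Add(6, Mul(14, Pow(Add(11, -33), Rational(1, 2)))) = Add(6, Mul(14, Pow(-22, Rational(1, 2)))) = Add(6, Mul(14, Mul(I, Pow(22, Rational(1, 2))))) = Add(6, Mul(14, I, Pow(22, Rational(1, 2)))) ≈ Add(6.0000, Mul(65.666, I)))
Add(x, Mul(-1, Pow(Add(Function('U')(4), B), 2))) = Add(Add(6, Mul(14, I, Pow(22, Rational(1, 2)))), Mul(-1, Pow(Add(Add(1, 4), -25), 2))) = Add(Add(6, Mul(14, I, Pow(22, Rational(1, 2)))), Mul(-1, Pow(Add(5, -25), 2))) = Add(Add(6, Mul(14, I, Pow(22, Rational(1, 2)))), Mul(-1, Pow(-20, 2))) = Add(Add(6, Mul(14, I, Pow(22, Rational(1, 2)))), Mul(-1, 400)) = Add(Add(6, Mul(14, I, Pow(22, Rational(1, 2)))), -400) = Add(-394, Mul(14, I, Pow(22, Rational(1, 2))))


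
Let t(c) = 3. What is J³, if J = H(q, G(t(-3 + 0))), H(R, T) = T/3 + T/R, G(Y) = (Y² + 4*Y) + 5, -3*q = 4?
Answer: -274625/216 ≈ -1271.4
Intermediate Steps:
q = -4/3 (q = -⅓*4 = -4/3 ≈ -1.3333)
G(Y) = 5 + Y² + 4*Y
H(R, T) = T/3 + T/R (H(R, T) = T*(⅓) + T/R = T/3 + T/R)
J = -65/6 (J = (5 + 3² + 4*3)/3 + (5 + 3² + 4*3)/(-4/3) = (5 + 9 + 12)/3 + (5 + 9 + 12)*(-¾) = (⅓)*26 + 26*(-¾) = 26/3 - 39/2 = -65/6 ≈ -10.833)
J³ = (-65/6)³ = -274625/216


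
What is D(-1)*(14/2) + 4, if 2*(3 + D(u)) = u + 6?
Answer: 1/2 ≈ 0.50000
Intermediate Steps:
D(u) = u/2 (D(u) = -3 + (u + 6)/2 = -3 + (6 + u)/2 = -3 + (3 + u/2) = u/2)
D(-1)*(14/2) + 4 = ((1/2)*(-1))*(14/2) + 4 = -7/2 + 4 = 1/2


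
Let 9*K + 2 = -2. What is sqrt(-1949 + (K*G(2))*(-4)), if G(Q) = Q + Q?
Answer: I*sqrt(17477)/3 ≈ 44.067*I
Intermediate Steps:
K = -4/9 (K = -2/9 + (1/9)*(-2) = -2/9 - 2/9 = -4/9 ≈ -0.44444)
G(Q) = 2*Q
sqrt(-1949 + (K*G(2))*(-4)) = sqrt(-1949 - 8*2/9*(-4)) = sqrt(-1949 - 4/9*4*(-4)) = sqrt(-1949 - 16/9*(-4)) = sqrt(-1949 + 64/9) = sqrt(-17477/9) = I*sqrt(17477)/3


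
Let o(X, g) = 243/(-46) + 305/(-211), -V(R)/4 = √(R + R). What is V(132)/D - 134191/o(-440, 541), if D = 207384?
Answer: 1302457846/65303 - √66/25923 ≈ 19945.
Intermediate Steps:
V(R) = -4*√2*√R (V(R) = -4*√(R + R) = -4*√2*√R)
o(X, g) = -65303/9706 (o(X, g) = 243*(-1/46) + 305*(-1/211) = -243/46 - 305/211 = -65303/9706)
V(132)/D - 134191/o(-440, 541) = -4*√2*√132/207384 - 134191/(-65303/9706) = -4*√2*2*√33*(1/207384) - 134191*(-9706/65303) = -8*√66*(1/207384) + 1302457846/65303 = -√66/25923 + 1302457846/65303 = 1302457846/65303 - √66/25923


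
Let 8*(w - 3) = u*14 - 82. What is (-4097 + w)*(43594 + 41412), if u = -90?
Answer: -724548641/2 ≈ -3.6227e+8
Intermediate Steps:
w = -659/4 (w = 3 + (-90*14 - 82)/8 = 3 + (-1260 - 82)/8 = 3 + (⅛)*(-1342) = 3 - 671/4 = -659/4 ≈ -164.75)
(-4097 + w)*(43594 + 41412) = (-4097 - 659/4)*(43594 + 41412) = -17047/4*85006 = -724548641/2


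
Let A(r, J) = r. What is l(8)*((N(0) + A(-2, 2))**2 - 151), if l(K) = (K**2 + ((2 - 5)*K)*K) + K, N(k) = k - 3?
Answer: 15120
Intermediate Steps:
N(k) = -3 + k
l(K) = K - 2*K**2 (l(K) = (K**2 + (-3*K)*K) + K = (K**2 - 3*K**2) + K = -2*K**2 + K = K - 2*K**2)
l(8)*((N(0) + A(-2, 2))**2 - 151) = (8*(1 - 2*8))*(((-3 + 0) - 2)**2 - 151) = (8*(1 - 16))*((-3 - 2)**2 - 151) = (8*(-15))*((-5)**2 - 151) = -120*(25 - 151) = -120*(-126) = 15120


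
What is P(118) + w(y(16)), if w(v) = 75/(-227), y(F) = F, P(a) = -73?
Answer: -16646/227 ≈ -73.330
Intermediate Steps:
w(v) = -75/227 (w(v) = 75*(-1/227) = -75/227)
P(118) + w(y(16)) = -73 - 75/227 = -16646/227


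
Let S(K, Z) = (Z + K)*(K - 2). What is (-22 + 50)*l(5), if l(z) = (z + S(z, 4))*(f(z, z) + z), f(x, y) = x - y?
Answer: 4480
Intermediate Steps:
S(K, Z) = (-2 + K)*(K + Z) (S(K, Z) = (K + Z)*(-2 + K) = (-2 + K)*(K + Z))
l(z) = z*(-8 + z² + 3*z) (l(z) = (z + (z² - 2*z - 2*4 + z*4))*((z - z) + z) = (z + (z² - 2*z - 8 + 4*z))*(0 + z) = (z + (-8 + z² + 2*z))*z = (-8 + z² + 3*z)*z = z*(-8 + z² + 3*z))
(-22 + 50)*l(5) = (-22 + 50)*(5*(-8 + 5² + 3*5)) = 28*(5*(-8 + 25 + 15)) = 28*(5*32) = 28*160 = 4480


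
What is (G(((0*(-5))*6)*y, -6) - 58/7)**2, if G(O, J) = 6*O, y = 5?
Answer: 3364/49 ≈ 68.653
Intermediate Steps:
(G(((0*(-5))*6)*y, -6) - 58/7)**2 = (6*(((0*(-5))*6)*5) - 58/7)**2 = (6*((0*6)*5) - 58*1/7)**2 = (6*(0*5) - 58/7)**2 = (6*0 - 58/7)**2 = (0 - 58/7)**2 = (-58/7)**2 = 3364/49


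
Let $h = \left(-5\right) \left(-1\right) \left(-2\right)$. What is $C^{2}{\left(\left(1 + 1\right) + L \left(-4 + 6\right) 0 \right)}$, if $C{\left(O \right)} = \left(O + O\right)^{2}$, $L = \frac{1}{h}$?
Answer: $256$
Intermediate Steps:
$h = -10$ ($h = 5 \left(-2\right) = -10$)
$L = - \frac{1}{10}$ ($L = \frac{1}{-10} = - \frac{1}{10} \approx -0.1$)
$C{\left(O \right)} = 4 O^{2}$ ($C{\left(O \right)} = \left(2 O\right)^{2} = 4 O^{2}$)
$C^{2}{\left(\left(1 + 1\right) + L \left(-4 + 6\right) 0 \right)} = \left(4 \left(\left(1 + 1\right) - \frac{\left(-4 + 6\right) 0}{10}\right)^{2}\right)^{2} = \left(4 \left(2 - \frac{2 \cdot 0}{10}\right)^{2}\right)^{2} = \left(4 \left(2 - 0\right)^{2}\right)^{2} = \left(4 \left(2 + 0\right)^{2}\right)^{2} = \left(4 \cdot 2^{2}\right)^{2} = \left(4 \cdot 4\right)^{2} = 16^{2} = 256$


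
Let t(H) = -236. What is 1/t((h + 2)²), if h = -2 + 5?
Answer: -1/236 ≈ -0.0042373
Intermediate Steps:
h = 3
1/t((h + 2)²) = 1/(-236) = -1/236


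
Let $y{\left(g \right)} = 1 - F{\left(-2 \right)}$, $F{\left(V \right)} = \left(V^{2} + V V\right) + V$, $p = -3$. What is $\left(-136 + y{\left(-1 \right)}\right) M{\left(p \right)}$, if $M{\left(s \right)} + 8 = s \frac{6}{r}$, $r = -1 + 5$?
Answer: $\frac{3525}{2} \approx 1762.5$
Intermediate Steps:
$r = 4$
$F{\left(V \right)} = V + 2 V^{2}$ ($F{\left(V \right)} = \left(V^{2} + V^{2}\right) + V = 2 V^{2} + V = V + 2 V^{2}$)
$M{\left(s \right)} = -8 + \frac{3 s}{2}$ ($M{\left(s \right)} = -8 + s \frac{6}{4} = -8 + s 6 \cdot \frac{1}{4} = -8 + s \frac{3}{2} = -8 + \frac{3 s}{2}$)
$y{\left(g \right)} = -5$ ($y{\left(g \right)} = 1 - - 2 \left(1 + 2 \left(-2\right)\right) = 1 - - 2 \left(1 - 4\right) = 1 - \left(-2\right) \left(-3\right) = 1 - 6 = -5$)
$\left(-136 + y{\left(-1 \right)}\right) M{\left(p \right)} = \left(-136 - 5\right) \left(-8 + \frac{3}{2} \left(-3\right)\right) = - 141 \left(-8 - \frac{9}{2}\right) = \left(-141\right) \left(- \frac{25}{2}\right) = \frac{3525}{2}$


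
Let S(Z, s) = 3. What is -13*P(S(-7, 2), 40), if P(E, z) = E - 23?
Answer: 260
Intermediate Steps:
P(E, z) = -23 + E
-13*P(S(-7, 2), 40) = -13*(-23 + 3) = -13*(-20) = 260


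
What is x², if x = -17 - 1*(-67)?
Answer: 2500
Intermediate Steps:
x = 50 (x = -17 + 67 = 50)
x² = 50² = 2500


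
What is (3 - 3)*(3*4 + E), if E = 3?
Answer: 0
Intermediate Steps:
(3 - 3)*(3*4 + E) = (3 - 3)*(3*4 + 3) = 0*(12 + 3) = 0*15 = 0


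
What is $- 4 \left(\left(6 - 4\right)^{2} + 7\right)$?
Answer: $-44$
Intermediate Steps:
$- 4 \left(\left(6 - 4\right)^{2} + 7\right) = - 4 \left(2^{2} + 7\right) = - 4 \left(4 + 7\right) = \left(-4\right) 11 = -44$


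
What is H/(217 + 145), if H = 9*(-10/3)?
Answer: -15/181 ≈ -0.082873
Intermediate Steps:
H = -30 (H = 9*(-10*⅓) = 9*(-10/3) = -30)
H/(217 + 145) = -30/(217 + 145) = -30/362 = -30*1/362 = -15/181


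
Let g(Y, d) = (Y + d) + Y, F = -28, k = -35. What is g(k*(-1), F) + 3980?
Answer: 4022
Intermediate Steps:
g(Y, d) = d + 2*Y
g(k*(-1), F) + 3980 = (-28 + 2*(-35*(-1))) + 3980 = (-28 + 2*35) + 3980 = (-28 + 70) + 3980 = 42 + 3980 = 4022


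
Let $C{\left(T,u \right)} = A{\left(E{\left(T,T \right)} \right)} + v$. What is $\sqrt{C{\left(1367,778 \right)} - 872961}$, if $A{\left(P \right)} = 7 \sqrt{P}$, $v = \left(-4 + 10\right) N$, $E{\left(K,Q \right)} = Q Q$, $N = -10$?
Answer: $2 i \sqrt{215863} \approx 929.22 i$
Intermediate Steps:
$E{\left(K,Q \right)} = Q^{2}$
$v = -60$ ($v = \left(-4 + 10\right) \left(-10\right) = 6 \left(-10\right) = -60$)
$C{\left(T,u \right)} = -60 + 7 \sqrt{T^{2}}$ ($C{\left(T,u \right)} = 7 \sqrt{T^{2}} - 60 = -60 + 7 \sqrt{T^{2}}$)
$\sqrt{C{\left(1367,778 \right)} - 872961} = \sqrt{\left(-60 + 7 \sqrt{1367^{2}}\right) - 872961} = \sqrt{\left(-60 + 7 \sqrt{1868689}\right) - 872961} = \sqrt{\left(-60 + 7 \cdot 1367\right) - 872961} = \sqrt{\left(-60 + 9569\right) - 872961} = \sqrt{9509 - 872961} = \sqrt{-863452} = 2 i \sqrt{215863}$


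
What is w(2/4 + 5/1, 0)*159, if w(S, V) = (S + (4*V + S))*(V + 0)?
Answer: 0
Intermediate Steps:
w(S, V) = V*(2*S + 4*V) (w(S, V) = (S + (S + 4*V))*V = (2*S + 4*V)*V = V*(2*S + 4*V))
w(2/4 + 5/1, 0)*159 = (2*0*((2/4 + 5/1) + 2*0))*159 = (2*0*((2*(¼) + 5*1) + 0))*159 = (2*0*((½ + 5) + 0))*159 = (2*0*(11/2 + 0))*159 = (2*0*(11/2))*159 = 0*159 = 0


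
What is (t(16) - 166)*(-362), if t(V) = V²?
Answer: -32580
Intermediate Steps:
(t(16) - 166)*(-362) = (16² - 166)*(-362) = (256 - 166)*(-362) = 90*(-362) = -32580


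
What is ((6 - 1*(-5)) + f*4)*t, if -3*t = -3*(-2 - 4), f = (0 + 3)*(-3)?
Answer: 150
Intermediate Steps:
f = -9 (f = 3*(-3) = -9)
t = -6 (t = -(-1)*(-2 - 4) = -(-1)*(-6) = -⅓*18 = -6)
((6 - 1*(-5)) + f*4)*t = ((6 - 1*(-5)) - 9*4)*(-6) = ((6 + 5) - 36)*(-6) = (11 - 36)*(-6) = -25*(-6) = 150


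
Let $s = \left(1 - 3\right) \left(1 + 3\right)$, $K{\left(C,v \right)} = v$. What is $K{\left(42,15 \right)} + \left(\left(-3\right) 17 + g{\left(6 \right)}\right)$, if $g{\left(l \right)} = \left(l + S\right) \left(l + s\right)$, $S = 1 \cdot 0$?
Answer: $-48$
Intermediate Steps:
$S = 0$
$s = -8$ ($s = \left(-2\right) 4 = -8$)
$g{\left(l \right)} = l \left(-8 + l\right)$ ($g{\left(l \right)} = \left(l + 0\right) \left(l - 8\right) = l \left(-8 + l\right)$)
$K{\left(42,15 \right)} + \left(\left(-3\right) 17 + g{\left(6 \right)}\right) = 15 + \left(\left(-3\right) 17 + 6 \left(-8 + 6\right)\right) = 15 + \left(-51 + 6 \left(-2\right)\right) = 15 - 63 = -48$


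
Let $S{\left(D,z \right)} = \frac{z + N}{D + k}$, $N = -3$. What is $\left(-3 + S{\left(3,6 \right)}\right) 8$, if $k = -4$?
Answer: $-48$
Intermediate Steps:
$S{\left(D,z \right)} = \frac{-3 + z}{-4 + D}$ ($S{\left(D,z \right)} = \frac{z - 3}{D - 4} = \frac{-3 + z}{-4 + D}$)
$\left(-3 + S{\left(3,6 \right)}\right) 8 = \left(-3 + \frac{-3 + 6}{-4 + 3}\right) 8 = \left(-3 + \frac{1}{-1} \cdot 3\right) 8 = \left(-3 - 3\right) 8 = \left(-6\right) 8 = -48$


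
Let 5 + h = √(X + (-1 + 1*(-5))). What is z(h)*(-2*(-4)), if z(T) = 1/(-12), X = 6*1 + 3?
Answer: -⅔ ≈ -0.66667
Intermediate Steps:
X = 9 (X = 6 + 3 = 9)
h = -5 + √3 (h = -5 + √(9 + (-1 + 1*(-5))) = -5 + √(9 + (-1 - 5)) = -5 + √(9 - 6) = -5 + √3 ≈ -3.2679)
z(T) = -1/12
z(h)*(-2*(-4)) = -(-1)*(-4)/6 = -1/12*8 = -⅔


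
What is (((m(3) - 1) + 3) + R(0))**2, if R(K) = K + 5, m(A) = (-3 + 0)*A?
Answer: 4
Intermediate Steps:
m(A) = -3*A
R(K) = 5 + K
(((m(3) - 1) + 3) + R(0))**2 = (((-3*3 - 1) + 3) + (5 + 0))**2 = (((-9 - 1) + 3) + 5)**2 = ((-10 + 3) + 5)**2 = (-7 + 5)**2 = (-2)**2 = 4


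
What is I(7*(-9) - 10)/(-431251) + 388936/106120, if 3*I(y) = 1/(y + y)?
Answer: 9183164895011/2505598497570 ≈ 3.6651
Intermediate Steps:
I(y) = 1/(6*y) (I(y) = 1/(3*(y + y)) = 1/(3*((2*y))) = (1/(2*y))/3 = 1/(6*y))
I(7*(-9) - 10)/(-431251) + 388936/106120 = (1/(6*(7*(-9) - 10)))/(-431251) + 388936/106120 = (1/(6*(-63 - 10)))*(-1/431251) + 388936*(1/106120) = ((⅙)/(-73))*(-1/431251) + 48617/13265 = ((⅙)*(-1/73))*(-1/431251) + 48617/13265 = -1/438*(-1/431251) + 48617/13265 = 1/188887938 + 48617/13265 = 9183164895011/2505598497570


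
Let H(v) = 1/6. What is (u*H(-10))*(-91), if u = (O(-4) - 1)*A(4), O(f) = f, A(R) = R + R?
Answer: 1820/3 ≈ 606.67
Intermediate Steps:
A(R) = 2*R
H(v) = ⅙
u = -40 (u = (-4 - 1)*(2*4) = -5*8 = -40)
(u*H(-10))*(-91) = -40*⅙*(-91) = -20/3*(-91) = 1820/3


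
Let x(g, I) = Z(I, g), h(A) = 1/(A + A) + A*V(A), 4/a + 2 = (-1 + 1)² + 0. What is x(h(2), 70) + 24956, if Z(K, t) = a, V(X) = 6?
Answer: 24954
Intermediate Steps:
a = -2 (a = 4/(-2 + ((-1 + 1)² + 0)) = 4/(-2 + (0² + 0)) = 4/(-2 + (0 + 0)) = 4/(-2 + 0) = 4/(-2) = 4*(-½) = -2)
Z(K, t) = -2
h(A) = 1/(2*A) + 6*A (h(A) = 1/(A + A) + A*6 = 1/(2*A) + 6*A)
x(g, I) = -2
x(h(2), 70) + 24956 = -2 + 24956 = 24954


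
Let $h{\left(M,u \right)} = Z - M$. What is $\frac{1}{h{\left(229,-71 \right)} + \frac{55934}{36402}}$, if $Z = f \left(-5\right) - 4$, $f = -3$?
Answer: $- \frac{18201}{3939851} \approx -0.0046197$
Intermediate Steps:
$Z = 11$ ($Z = \left(-3\right) \left(-5\right) - 4 = 15 - 4 = 11$)
$h{\left(M,u \right)} = 11 - M$
$\frac{1}{h{\left(229,-71 \right)} + \frac{55934}{36402}} = \frac{1}{\left(11 - 229\right) + \frac{55934}{36402}} = \frac{1}{\left(11 - 229\right) + 55934 \cdot \frac{1}{36402}} = \frac{1}{-218 + \frac{27967}{18201}} = \frac{1}{- \frac{3939851}{18201}} = - \frac{18201}{3939851}$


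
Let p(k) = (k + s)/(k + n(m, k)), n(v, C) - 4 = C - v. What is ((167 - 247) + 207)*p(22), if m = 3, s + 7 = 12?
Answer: 381/5 ≈ 76.200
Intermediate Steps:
s = 5 (s = -7 + 12 = 5)
n(v, C) = 4 + C - v (n(v, C) = 4 + (C - v) = 4 + C - v)
p(k) = (5 + k)/(1 + 2*k) (p(k) = (k + 5)/(k + (4 + k - 1*3)) = (5 + k)/(k + (4 + k - 3)) = (5 + k)/(k + (1 + k)) = (5 + k)/(1 + 2*k))
((167 - 247) + 207)*p(22) = ((167 - 247) + 207)*((5 + 22)/(1 + 2*22)) = (-80 + 207)*(27/(1 + 44)) = 127*(27/45) = 127*((1/45)*27) = 127*(⅗) = 381/5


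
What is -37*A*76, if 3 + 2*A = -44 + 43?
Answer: 5624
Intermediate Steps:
A = -2 (A = -3/2 + (-44 + 43)/2 = -3/2 + (½)*(-1) = -3/2 - ½ = -2)
-37*A*76 = -37*(-2)*76 = 74*76 = 5624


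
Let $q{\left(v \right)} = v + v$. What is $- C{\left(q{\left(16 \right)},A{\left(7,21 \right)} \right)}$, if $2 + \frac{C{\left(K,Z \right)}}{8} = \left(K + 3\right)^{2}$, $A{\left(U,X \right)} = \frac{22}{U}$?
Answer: $-9784$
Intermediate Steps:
$q{\left(v \right)} = 2 v$
$C{\left(K,Z \right)} = -16 + 8 \left(3 + K\right)^{2}$ ($C{\left(K,Z \right)} = -16 + 8 \left(K + 3\right)^{2} = -16 + 8 \left(3 + K\right)^{2}$)
$- C{\left(q{\left(16 \right)},A{\left(7,21 \right)} \right)} = - (-16 + 8 \left(3 + 2 \cdot 16\right)^{2}) = - (-16 + 8 \left(3 + 32\right)^{2}) = - (-16 + 8 \cdot 35^{2}) = - (-16 + 8 \cdot 1225) = - (-16 + 9800) = \left(-1\right) 9784 = -9784$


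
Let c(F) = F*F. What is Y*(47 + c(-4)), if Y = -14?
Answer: -882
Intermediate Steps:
c(F) = F²
Y*(47 + c(-4)) = -14*(47 + (-4)²) = -14*(47 + 16) = -14*63 = -882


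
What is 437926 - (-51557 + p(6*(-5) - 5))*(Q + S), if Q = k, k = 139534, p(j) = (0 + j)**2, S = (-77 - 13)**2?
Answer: 7431152414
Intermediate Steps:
S = 8100 (S = (-90)**2 = 8100)
p(j) = j**2
Q = 139534
437926 - (-51557 + p(6*(-5) - 5))*(Q + S) = 437926 - (-51557 + (6*(-5) - 5)**2)*(139534 + 8100) = 437926 - (-51557 + (-30 - 5)**2)*147634 = 437926 - (-51557 + (-35)**2)*147634 = 437926 - (-51557 + 1225)*147634 = 437926 - (-50332)*147634 = 437926 - 1*(-7430714488) = 437926 + 7430714488 = 7431152414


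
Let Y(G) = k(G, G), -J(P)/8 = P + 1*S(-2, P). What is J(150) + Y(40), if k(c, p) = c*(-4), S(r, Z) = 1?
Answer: -1368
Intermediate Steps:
J(P) = -8 - 8*P (J(P) = -8*(P + 1*1) = -8*(P + 1) = -8*(1 + P) = -8 - 8*P)
k(c, p) = -4*c
Y(G) = -4*G
J(150) + Y(40) = (-8 - 8*150) - 4*40 = (-8 - 1200) - 160 = -1208 - 160 = -1368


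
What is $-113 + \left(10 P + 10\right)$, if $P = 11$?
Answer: $7$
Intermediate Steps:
$-113 + \left(10 P + 10\right) = -113 + \left(10 \cdot 11 + 10\right) = -113 + \left(110 + 10\right) = -113 + 120 = 7$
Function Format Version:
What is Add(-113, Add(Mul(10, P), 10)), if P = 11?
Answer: 7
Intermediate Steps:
Add(-113, Add(Mul(10, P), 10)) = Add(-113, Add(Mul(10, 11), 10)) = Add(-113, Add(110, 10)) = Add(-113, 120) = 7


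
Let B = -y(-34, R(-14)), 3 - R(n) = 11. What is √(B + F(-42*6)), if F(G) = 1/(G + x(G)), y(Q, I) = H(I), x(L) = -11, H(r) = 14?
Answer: I*√968629/263 ≈ 3.7422*I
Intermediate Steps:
R(n) = -8 (R(n) = 3 - 1*11 = 3 - 11 = -8)
y(Q, I) = 14
B = -14 (B = -1*14 = -14)
F(G) = 1/(-11 + G) (F(G) = 1/(G - 11) = 1/(-11 + G))
√(B + F(-42*6)) = √(-14 + 1/(-11 - 42*6)) = √(-14 + 1/(-11 - 252)) = √(-14 + 1/(-263)) = √(-14 - 1/263) = √(-3683/263) = I*√968629/263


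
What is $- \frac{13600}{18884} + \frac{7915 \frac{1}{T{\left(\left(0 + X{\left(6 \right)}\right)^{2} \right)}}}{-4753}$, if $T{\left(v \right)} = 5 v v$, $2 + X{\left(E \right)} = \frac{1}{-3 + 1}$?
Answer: $- \frac{10219698488}{14024320625} \approx -0.72871$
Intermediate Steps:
$X{\left(E \right)} = - \frac{5}{2}$ ($X{\left(E \right)} = -2 + \frac{1}{-3 + 1} = -2 + \frac{1}{-2} = -2 - \frac{1}{2} = - \frac{5}{2}$)
$T{\left(v \right)} = 5 v^{2}$
$- \frac{13600}{18884} + \frac{7915 \frac{1}{T{\left(\left(0 + X{\left(6 \right)}\right)^{2} \right)}}}{-4753} = - \frac{13600}{18884} + \frac{7915 \frac{1}{5 \left(\left(0 - \frac{5}{2}\right)^{2}\right)^{2}}}{-4753} = \left(-13600\right) \frac{1}{18884} + \frac{7915}{5 \left(\left(- \frac{5}{2}\right)^{2}\right)^{2}} \left(- \frac{1}{4753}\right) = - \frac{3400}{4721} + \frac{7915}{5 \left(\frac{25}{4}\right)^{2}} \left(- \frac{1}{4753}\right) = - \frac{3400}{4721} + \frac{7915}{5 \cdot \frac{625}{16}} \left(- \frac{1}{4753}\right) = - \frac{3400}{4721} + \frac{7915}{\frac{3125}{16}} \left(- \frac{1}{4753}\right) = - \frac{3400}{4721} + 7915 \cdot \frac{16}{3125} \left(- \frac{1}{4753}\right) = - \frac{3400}{4721} + \frac{25328}{625} \left(- \frac{1}{4753}\right) = - \frac{3400}{4721} - \frac{25328}{2970625} = - \frac{10219698488}{14024320625}$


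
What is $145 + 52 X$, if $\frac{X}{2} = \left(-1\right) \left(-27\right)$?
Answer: $2953$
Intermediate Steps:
$X = 54$ ($X = 2 \left(\left(-1\right) \left(-27\right)\right) = 2 \cdot 27 = 54$)
$145 + 52 X = 145 + 52 \cdot 54 = 145 + 2808 = 2953$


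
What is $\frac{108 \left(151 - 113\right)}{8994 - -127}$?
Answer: $\frac{4104}{9121} \approx 0.44995$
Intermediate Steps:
$\frac{108 \left(151 - 113\right)}{8994 - -127} = \frac{108 \cdot 38}{8994 + 127} = \frac{4104}{9121}$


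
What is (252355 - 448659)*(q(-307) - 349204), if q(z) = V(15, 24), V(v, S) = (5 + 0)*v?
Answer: 68535419216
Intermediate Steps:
V(v, S) = 5*v
q(z) = 75 (q(z) = 5*15 = 75)
(252355 - 448659)*(q(-307) - 349204) = (252355 - 448659)*(75 - 349204) = -196304*(-349129) = 68535419216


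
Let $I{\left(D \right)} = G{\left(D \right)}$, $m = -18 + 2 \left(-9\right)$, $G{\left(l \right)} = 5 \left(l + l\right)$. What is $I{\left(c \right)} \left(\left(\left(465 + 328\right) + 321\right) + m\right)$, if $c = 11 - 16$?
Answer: $-53900$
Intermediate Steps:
$G{\left(l \right)} = 10 l$ ($G{\left(l \right)} = 5 \cdot 2 l = 10 l$)
$m = -36$ ($m = -18 - 18 = -36$)
$c = -5$ ($c = 11 - 16 = -5$)
$I{\left(D \right)} = 10 D$
$I{\left(c \right)} \left(\left(\left(465 + 328\right) + 321\right) + m\right) = 10 \left(-5\right) \left(\left(\left(465 + 328\right) + 321\right) - 36\right) = - 50 \left(\left(793 + 321\right) - 36\right) = - 50 \left(1114 - 36\right) = \left(-50\right) 1078 = -53900$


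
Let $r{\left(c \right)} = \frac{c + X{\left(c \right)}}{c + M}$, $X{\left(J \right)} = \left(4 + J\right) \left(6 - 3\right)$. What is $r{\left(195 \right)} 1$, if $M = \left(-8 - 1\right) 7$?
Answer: $6$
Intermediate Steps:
$X{\left(J \right)} = 12 + 3 J$ ($X{\left(J \right)} = \left(4 + J\right) 3 = 12 + 3 J$)
$M = -63$ ($M = \left(-9\right) 7 = -63$)
$r{\left(c \right)} = \frac{12 + 4 c}{-63 + c}$ ($r{\left(c \right)} = \frac{c + \left(12 + 3 c\right)}{c - 63} = \frac{12 + 4 c}{-63 + c}$)
$r{\left(195 \right)} 1 = \frac{4 \left(3 + 195\right)}{-63 + 195} \cdot 1 = 4 \cdot \frac{1}{132} \cdot 198 \cdot 1 = 6 \cdot 1 = 6$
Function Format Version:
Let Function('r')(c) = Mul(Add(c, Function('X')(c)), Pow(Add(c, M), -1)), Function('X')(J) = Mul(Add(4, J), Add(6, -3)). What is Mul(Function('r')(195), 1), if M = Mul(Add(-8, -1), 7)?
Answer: 6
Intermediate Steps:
Function('X')(J) = Add(12, Mul(3, J)) (Function('X')(J) = Mul(Add(4, J), 3) = Add(12, Mul(3, J)))
M = -63 (M = Mul(-9, 7) = -63)
Function('r')(c) = Mul(Pow(Add(-63, c), -1), Add(12, Mul(4, c))) (Function('r')(c) = Mul(Add(c, Add(12, Mul(3, c))), Pow(Add(c, -63), -1)) = Mul(Add(12, Mul(4, c)), Pow(Add(-63, c), -1)) = Mul(Pow(Add(-63, c), -1), Add(12, Mul(4, c))))
Mul(Function('r')(195), 1) = Mul(Mul(4, Pow(Add(-63, 195), -1), Add(3, 195)), 1) = Mul(Mul(4, Pow(132, -1), 198), 1) = Mul(Mul(4, Rational(1, 132), 198), 1) = Mul(6, 1) = 6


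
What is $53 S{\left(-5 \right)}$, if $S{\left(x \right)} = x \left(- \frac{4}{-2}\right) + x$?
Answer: $-795$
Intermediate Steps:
$S{\left(x \right)} = 3 x$ ($S{\left(x \right)} = x \left(\left(-4\right) \left(- \frac{1}{2}\right)\right) + x = x 2 + x = 2 x + x = 3 x$)
$53 S{\left(-5 \right)} = 53 \cdot 3 \left(-5\right) = 53 \left(-15\right) = -795$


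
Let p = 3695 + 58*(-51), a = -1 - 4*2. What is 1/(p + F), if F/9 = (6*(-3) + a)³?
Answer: -1/176410 ≈ -5.6686e-6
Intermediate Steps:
a = -9 (a = -1 - 8 = -9)
p = 737 (p = 3695 - 2958 = 737)
F = -177147 (F = 9*(6*(-3) - 9)³ = 9*(-18 - 9)³ = 9*(-27)³ = 9*(-19683) = -177147)
1/(p + F) = 1/(737 - 177147) = 1/(-176410) = -1/176410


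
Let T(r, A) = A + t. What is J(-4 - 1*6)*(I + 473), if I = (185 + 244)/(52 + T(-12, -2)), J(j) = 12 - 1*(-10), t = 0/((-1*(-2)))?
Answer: 264869/25 ≈ 10595.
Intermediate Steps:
t = 0 (t = 0/2 = 0*(½) = 0)
T(r, A) = A (T(r, A) = A + 0 = A)
J(j) = 22 (J(j) = 12 + 10 = 22)
I = 429/50 (I = (185 + 244)/(52 - 2) = 429/50 ≈ 8.5800)
J(-4 - 1*6)*(I + 473) = 22*(429/50 + 473) = 22*(24079/50) = 264869/25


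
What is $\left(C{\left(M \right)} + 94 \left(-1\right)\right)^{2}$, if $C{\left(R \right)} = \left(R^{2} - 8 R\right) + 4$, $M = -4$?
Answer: $1764$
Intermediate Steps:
$C{\left(R \right)} = 4 + R^{2} - 8 R$
$\left(C{\left(M \right)} + 94 \left(-1\right)\right)^{2} = \left(\left(4 + \left(-4\right)^{2} - -32\right) + 94 \left(-1\right)\right)^{2} = \left(\left(4 + 16 + 32\right) - 94\right)^{2} = \left(52 - 94\right)^{2} = \left(-42\right)^{2} = 1764$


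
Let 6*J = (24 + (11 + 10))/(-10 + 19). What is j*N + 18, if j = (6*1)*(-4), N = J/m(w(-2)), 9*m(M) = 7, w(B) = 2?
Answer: -54/7 ≈ -7.7143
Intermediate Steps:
m(M) = 7/9 (m(M) = (⅑)*7 = 7/9)
J = ⅚ (J = ((24 + (11 + 10))/(-10 + 19))/6 = ((24 + 21)/9)/6 = (45*(⅑))/6 = (⅙)*5 = ⅚ ≈ 0.83333)
N = 15/14 (N = 5/(6*(7/9)) = (⅚)*(9/7) = 15/14 ≈ 1.0714)
j = -24 (j = 6*(-4) = -24)
j*N + 18 = -24*15/14 + 18 = -180/7 + 18 = -54/7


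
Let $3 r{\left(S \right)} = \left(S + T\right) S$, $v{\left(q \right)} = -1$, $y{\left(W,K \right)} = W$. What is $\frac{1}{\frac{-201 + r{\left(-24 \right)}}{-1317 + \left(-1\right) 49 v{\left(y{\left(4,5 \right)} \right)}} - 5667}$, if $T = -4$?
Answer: $- \frac{1268}{7185779} \approx -0.00017646$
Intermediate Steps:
$r{\left(S \right)} = \frac{S \left(-4 + S\right)}{3}$ ($r{\left(S \right)} = \frac{\left(S - 4\right) S}{3} = \frac{\left(-4 + S\right) S}{3} = \frac{S \left(-4 + S\right)}{3}$)
$\frac{1}{\frac{-201 + r{\left(-24 \right)}}{-1317 + \left(-1\right) 49 v{\left(y{\left(4,5 \right)} \right)}} - 5667} = \frac{1}{\frac{-201 + \frac{1}{3} \left(-24\right) \left(-4 - 24\right)}{-1317 + \left(-1\right) 49 \left(-1\right)} - 5667} = \frac{1}{\frac{-201 + \frac{1}{3} \left(-24\right) \left(-28\right)}{-1317 - -49} - 5667} = \frac{1}{\frac{-201 + 224}{-1317 + 49} - 5667} = \frac{1}{\frac{23}{-1268} - 5667} = \frac{1}{23 \left(- \frac{1}{1268}\right) - 5667} = \frac{1}{- \frac{23}{1268} - 5667} = \frac{1}{- \frac{7185779}{1268}} = - \frac{1268}{7185779}$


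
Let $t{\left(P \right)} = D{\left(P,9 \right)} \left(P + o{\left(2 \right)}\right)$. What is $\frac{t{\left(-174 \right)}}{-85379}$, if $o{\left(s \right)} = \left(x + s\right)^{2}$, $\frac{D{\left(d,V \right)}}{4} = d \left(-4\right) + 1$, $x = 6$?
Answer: $\frac{306680}{85379} \approx 3.592$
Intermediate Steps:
$D{\left(d,V \right)} = 4 - 16 d$ ($D{\left(d,V \right)} = 4 \left(d \left(-4\right) + 1\right) = 4 \left(- 4 d + 1\right) = 4 \left(1 - 4 d\right) = 4 - 16 d$)
$o{\left(s \right)} = \left(6 + s\right)^{2}$
$t{\left(P \right)} = \left(4 - 16 P\right) \left(64 + P\right)$ ($t{\left(P \right)} = \left(4 - 16 P\right) \left(P + \left(6 + 2\right)^{2}\right) = \left(4 - 16 P\right) \left(P + 8^{2}\right) = \left(4 - 16 P\right) \left(P + 64\right) = \left(4 - 16 P\right) \left(64 + P\right)$)
$\frac{t{\left(-174 \right)}}{-85379} = \frac{256 - -177480 - 16 \left(-174\right)^{2}}{-85379} = \left(256 + 177480 - 484416\right) \left(- \frac{1}{85379}\right) = \left(-306680\right) \left(- \frac{1}{85379}\right) = \frac{306680}{85379}$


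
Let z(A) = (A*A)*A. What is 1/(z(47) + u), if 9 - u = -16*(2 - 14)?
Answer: 1/103640 ≈ 9.6488e-6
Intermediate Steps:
z(A) = A**3 (z(A) = A**2*A = A**3)
u = -183 (u = 9 - (-16)*(2 - 14) = 9 - (-16)*(-12) = 9 - 1*192 = 9 - 192 = -183)
1/(z(47) + u) = 1/(47**3 - 183) = 1/(103823 - 183) = 1/103640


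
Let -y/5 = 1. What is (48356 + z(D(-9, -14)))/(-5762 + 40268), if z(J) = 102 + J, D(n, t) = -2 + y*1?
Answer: 48451/34506 ≈ 1.4041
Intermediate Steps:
y = -5 (y = -5*1 = -5)
D(n, t) = -7 (D(n, t) = -2 - 5*1 = -2 - 5 = -7)
(48356 + z(D(-9, -14)))/(-5762 + 40268) = (48356 + (102 - 7))/(-5762 + 40268) = (48356 + 95)/34506 = 48451*(1/34506) = 48451/34506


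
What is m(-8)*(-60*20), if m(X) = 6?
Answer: -7200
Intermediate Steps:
m(-8)*(-60*20) = 6*(-60*20) = 6*(-1200) = -7200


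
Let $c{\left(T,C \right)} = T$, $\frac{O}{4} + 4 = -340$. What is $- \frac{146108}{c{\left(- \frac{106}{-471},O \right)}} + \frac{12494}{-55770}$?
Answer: $- \frac{959479513181}{1477905} \approx -6.4922 \cdot 10^{5}$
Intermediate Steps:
$O = -1376$ ($O = -16 + 4 \left(-340\right) = -16 - 1360 = -1376$)
$- \frac{146108}{c{\left(- \frac{106}{-471},O \right)}} + \frac{12494}{-55770} = - \frac{146108}{\left(-106\right) \frac{1}{-471}} + \frac{12494}{-55770} = - \frac{146108}{\left(-106\right) \left(- \frac{1}{471}\right)} + 12494 \left(- \frac{1}{55770}\right) = - \frac{146108}{\frac{106}{471}} - \frac{6247}{27885} = \left(-146108\right) \frac{471}{106} - \frac{6247}{27885} = - \frac{34408434}{53} - \frac{6247}{27885} = - \frac{959479513181}{1477905}$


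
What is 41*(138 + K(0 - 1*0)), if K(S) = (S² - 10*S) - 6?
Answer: 5412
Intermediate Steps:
K(S) = -6 + S² - 10*S
41*(138 + K(0 - 1*0)) = 41*(138 + (-6 + (0 - 1*0)² - 10*(0 - 1*0))) = 41*(138 + (-6 + (0 + 0)² - 10*(0 + 0))) = 41*(138 + (-6 + 0² - 10*0)) = 41*(138 + (-6 + 0 + 0)) = 41*(138 - 6) = 41*132 = 5412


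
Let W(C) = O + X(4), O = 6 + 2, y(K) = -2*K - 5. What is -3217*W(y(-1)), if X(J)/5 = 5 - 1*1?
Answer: -90076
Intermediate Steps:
y(K) = -5 - 2*K
X(J) = 20 (X(J) = 5*(5 - 1*1) = 5*(5 - 1) = 5*4 = 20)
O = 8
W(C) = 28 (W(C) = 8 + 20 = 28)
-3217*W(y(-1)) = -3217*28 = -90076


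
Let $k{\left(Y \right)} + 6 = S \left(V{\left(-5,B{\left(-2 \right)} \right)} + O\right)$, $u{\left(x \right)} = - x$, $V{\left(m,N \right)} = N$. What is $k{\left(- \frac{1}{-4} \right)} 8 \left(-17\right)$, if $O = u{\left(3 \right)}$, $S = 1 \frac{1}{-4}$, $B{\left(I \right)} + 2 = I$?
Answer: $578$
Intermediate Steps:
$B{\left(I \right)} = -2 + I$
$S = - \frac{1}{4}$ ($S = 1 \left(- \frac{1}{4}\right) = - \frac{1}{4} \approx -0.25$)
$O = -3$ ($O = \left(-1\right) 3 = -3$)
$k{\left(Y \right)} = - \frac{17}{4}$ ($k{\left(Y \right)} = -6 - \frac{\left(-2 - 2\right) - 3}{4} = -6 - \frac{-4 - 3}{4} = -6 - - \frac{7}{4} = -6 + \frac{7}{4} = - \frac{17}{4}$)
$k{\left(- \frac{1}{-4} \right)} 8 \left(-17\right) = \left(- \frac{17}{4}\right) 8 \left(-17\right) = \left(-34\right) \left(-17\right) = 578$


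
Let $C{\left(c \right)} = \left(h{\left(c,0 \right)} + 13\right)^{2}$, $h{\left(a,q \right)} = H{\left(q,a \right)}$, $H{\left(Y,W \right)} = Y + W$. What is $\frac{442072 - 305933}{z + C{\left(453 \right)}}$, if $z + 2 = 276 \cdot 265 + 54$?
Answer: $\frac{136139}{290348} \approx 0.46888$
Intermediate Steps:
$H{\left(Y,W \right)} = W + Y$
$z = 73192$ ($z = -2 + \left(276 \cdot 265 + 54\right) = -2 + \left(73140 + 54\right) = -2 + 73194 = 73192$)
$h{\left(a,q \right)} = a + q$
$C{\left(c \right)} = \left(13 + c\right)^{2}$ ($C{\left(c \right)} = \left(\left(c + 0\right) + 13\right)^{2} = \left(c + 13\right)^{2} = \left(13 + c\right)^{2}$)
$\frac{442072 - 305933}{z + C{\left(453 \right)}} = \frac{442072 - 305933}{73192 + \left(13 + 453\right)^{2}} = \frac{136139}{73192 + 466^{2}} = \frac{136139}{73192 + 217156} = \frac{136139}{290348}$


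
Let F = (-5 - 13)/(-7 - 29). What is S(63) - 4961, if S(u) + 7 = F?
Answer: -9935/2 ≈ -4967.5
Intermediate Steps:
F = ½ (F = -18/(-36) = -18*(-1/36) = ½ ≈ 0.50000)
S(u) = -13/2 (S(u) = -7 + ½ = -13/2)
S(63) - 4961 = -13/2 - 4961 = -9935/2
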